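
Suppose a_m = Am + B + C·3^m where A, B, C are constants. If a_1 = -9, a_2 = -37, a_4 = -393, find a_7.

At m = 1, 2, 4: A + B + 3C = -9; 2A + B + 9C = -37; 4A + B + 81C = -393.
Subtracting the first from the second: A + 6C = -28.
Subtracting the second from the third: 2A + 72C = -356.
Solving: C = -5, A = 2, then B = 4.
Hence a_7 = 2·7 + 4 + (-5)·2187 = -10917.

-10917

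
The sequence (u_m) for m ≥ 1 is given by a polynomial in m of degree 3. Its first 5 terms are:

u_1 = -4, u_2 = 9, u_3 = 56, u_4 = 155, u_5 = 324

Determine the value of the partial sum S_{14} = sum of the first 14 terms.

31521

1st diffs: 13, 47, 99, 169.
2nd diffs: 34, 52, 70.
3rd diffs: 18, 18 (constant).
Newton forward-difference form: u_m = -4 + 13·C(m-1,1) + 34·C(m-1,2) + 18·C(m-1,3).
Continuing: …, 581, 944, 1431, 2060, …, u_{14} = 7965.
Summing m = 1..14 (14 terms) gives 31521.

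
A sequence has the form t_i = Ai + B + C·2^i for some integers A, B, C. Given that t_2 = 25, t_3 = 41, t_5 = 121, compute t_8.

Write the equations: 2A + B + 4C = 25; 3A + B + 8C = 41; 5A + B + 32C = 121.
Subtracting the first from the second: A + 4C = 16.
Subtracting the second from the third: 2A + 24C = 80.
Solving: C = 3, A = 4, then B = 5.
So t_i = 4·i + 5 + 3·2^i; at i=8 this is 805.

805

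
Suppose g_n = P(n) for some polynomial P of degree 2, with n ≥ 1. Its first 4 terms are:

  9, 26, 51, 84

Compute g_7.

231

1st diffs: 17, 25, 33.
2nd diffs: 8, 8 (constant).
Newton forward-difference form: g_n = 9 + 17·C(n-1,1) + 8·C(n-1,2).
At n = 7: n-1 = 6, so g_7 = 9 + 102 + 120 = 231.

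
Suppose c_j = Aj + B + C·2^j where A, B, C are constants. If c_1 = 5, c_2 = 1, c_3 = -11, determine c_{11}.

Plug in j = 1, 2, 3: A + B + 2C = 5; 2A + B + 4C = 1; 3A + B + 8C = -11.
Subtracting the first from the second: A + 2C = -4.
Subtracting the second from the third: A + 4C = -12.
Solving: C = -4, A = 4, then B = 9.
So c_j = 4·j + 9 + (-4)·2^j; at j=11 this is -8139.

-8139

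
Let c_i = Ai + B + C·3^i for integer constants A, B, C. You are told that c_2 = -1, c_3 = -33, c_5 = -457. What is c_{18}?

-774840897

Plug in i = 2, 3, 5: 2A + B + 9C = -1; 3A + B + 27C = -33; 5A + B + 243C = -457.
Subtracting the first from the second: A + 18C = -32.
Subtracting the second from the third: 2A + 216C = -424.
Solving: C = -2, A = 4, then B = 9.
So c_i = 4·i + 9 + (-2)·3^i; at i=18 this is -774840897.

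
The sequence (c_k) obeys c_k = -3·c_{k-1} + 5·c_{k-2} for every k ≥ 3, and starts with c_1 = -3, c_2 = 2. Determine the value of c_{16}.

Step forward from the initial values:
c_3 = -21; c_4 = 73; c_5 = -324; …; c_{13} = -30551979; c_{14} = 128091602; c_{15} = -537034701; c_{16} = 2251562113.

2251562113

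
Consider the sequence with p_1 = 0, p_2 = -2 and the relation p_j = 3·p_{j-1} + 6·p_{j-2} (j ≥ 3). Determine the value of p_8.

Iterate the recurrence:
p_3 = -6, p_4 = -30, p_5 = -126, p_6 = -558, p_7 = -2430, p_8 = -10638.

-10638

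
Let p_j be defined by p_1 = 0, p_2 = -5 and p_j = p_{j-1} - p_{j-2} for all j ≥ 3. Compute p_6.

Step forward from the initial values:
p_3 = -5;  p_4 = 0;  p_5 = 5;  p_6 = 5.

5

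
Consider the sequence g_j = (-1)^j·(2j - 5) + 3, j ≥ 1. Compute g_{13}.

-18

(-1)^13 = -1; 2j - 5 at j=13 is 21; so g_{13} = -18.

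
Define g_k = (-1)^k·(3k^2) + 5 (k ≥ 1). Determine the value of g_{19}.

(-1)^19 = -1; 3k^2 at k=19 is 1083; so g_{19} = -1078.

-1078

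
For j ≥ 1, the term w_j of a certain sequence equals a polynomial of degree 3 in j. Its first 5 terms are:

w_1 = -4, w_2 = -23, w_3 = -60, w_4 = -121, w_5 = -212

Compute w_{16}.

-4909

1st diffs: -19, -37, -61, -91.
2nd diffs: -18, -24, -30.
3rd diffs: -6, -6 (constant).
Newton forward-difference form: w_j = -4 + (-19)·C(j-1,1) + (-18)·C(j-1,2) + (-6)·C(j-1,3).
At j = 16: j-1 = 15, so w_{16} = -4 - 285 - 1890 - 2730 = -4909.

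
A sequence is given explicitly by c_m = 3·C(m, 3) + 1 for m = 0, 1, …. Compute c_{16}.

C(16, 3) = 560, so c_{16} = 1681.

1681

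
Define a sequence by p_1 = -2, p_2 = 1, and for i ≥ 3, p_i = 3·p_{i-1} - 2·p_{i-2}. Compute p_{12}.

6139

p_3 = 7; p_4 = 19; p_5 = 43; p_6 = 91; p_7 = 187; p_8 = 379; p_9 = 763; p_{10} = 1531; p_{11} = 3067; p_{12} = 6139.
(Characteristic roots are 2 and 1.)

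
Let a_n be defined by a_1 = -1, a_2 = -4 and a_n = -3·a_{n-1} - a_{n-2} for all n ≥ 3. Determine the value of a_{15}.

1392637

Applying the relation repeatedly:
a_3 = 13; a_4 = -35; a_5 = 92; …; a_{12} = -77609; a_{13} = 203183; a_{14} = -531940; a_{15} = 1392637.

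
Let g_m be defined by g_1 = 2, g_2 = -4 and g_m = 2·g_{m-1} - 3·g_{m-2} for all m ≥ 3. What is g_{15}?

Applying the relation repeatedly:
g_3 = -14, g_4 = -16, g_5 = 10, …, g_{12} = 1184, g_{13} = 3418, g_{14} = 3284, g_{15} = -3686.

-3686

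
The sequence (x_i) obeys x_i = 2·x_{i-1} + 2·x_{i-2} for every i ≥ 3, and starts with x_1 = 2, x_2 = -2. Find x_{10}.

-1312

Compute successive terms:
x_3 = 0; x_4 = -4; x_5 = -8; x_6 = -24; x_7 = -64; x_8 = -176; x_9 = -480; x_{10} = -1312.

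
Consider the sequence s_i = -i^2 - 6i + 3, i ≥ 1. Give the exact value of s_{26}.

-829

s_{26} = -1·26^2 - 6·26 + 3 = -829.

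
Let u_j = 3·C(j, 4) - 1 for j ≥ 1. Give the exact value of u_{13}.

2144

C(13, 4) = 715, so u_{13} = 2144.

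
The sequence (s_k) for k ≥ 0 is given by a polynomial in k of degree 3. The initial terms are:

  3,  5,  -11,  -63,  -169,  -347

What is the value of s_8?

-1493

1st diffs: 2, -16, -52, -106, -178.
2nd diffs: -18, -36, -54, -72.
3rd diffs: -18, -18, -18 (constant).
Newton forward-difference form: s_k = 3 + 2·C(k,1) + (-18)·C(k,2) + (-18)·C(k,3).
At k = 8: k = 8, so s_8 = 3 + 16 - 504 - 1008 = -1493.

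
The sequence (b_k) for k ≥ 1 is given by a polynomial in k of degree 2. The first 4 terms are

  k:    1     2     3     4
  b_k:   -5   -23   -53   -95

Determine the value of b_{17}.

1st diffs: -18, -30, -42.
2nd diffs: -12, -12 (constant).
Newton forward-difference form: b_k = -5 + (-18)·C(k-1,1) + (-12)·C(k-1,2).
At k = 17: k-1 = 16, so b_{17} = -5 - 288 - 1440 = -1733.

-1733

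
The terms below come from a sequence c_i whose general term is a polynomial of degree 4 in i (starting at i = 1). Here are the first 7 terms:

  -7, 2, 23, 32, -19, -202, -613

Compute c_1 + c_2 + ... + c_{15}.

1st diffs: 9, 21, 9, -51, -183, -411.
2nd diffs: 12, -12, -60, -132, -228.
3rd diffs: -24, -48, -72, -96.
4th diffs: -24, -24, -24 (constant).
So c_i = -i^4 + 6i^3 - 5i^2 - 3i - 4.
Continuing: …, -1372, -2623, -4534, -7297, …, c_{15} = -31549.
Summing i = 1..15 (15 terms) gives -98532.

-98532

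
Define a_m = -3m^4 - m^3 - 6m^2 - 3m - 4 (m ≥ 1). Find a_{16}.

a_{16} = -3·16^4 - 1·16^3 - 6·16^2 - 3·16 - 4 = -202292.

-202292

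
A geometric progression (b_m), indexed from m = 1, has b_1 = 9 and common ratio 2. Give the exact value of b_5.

144

b_m = 9·2^(m-1).
b_5 = 9·2^4 = 144.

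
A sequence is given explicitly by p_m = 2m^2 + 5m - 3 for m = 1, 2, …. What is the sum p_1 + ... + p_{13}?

2054

Over m = 1..13: Σm = 91, Σm² = 819.
Total = (2)·819 + (5)·91 + (-3)·13 = 2054.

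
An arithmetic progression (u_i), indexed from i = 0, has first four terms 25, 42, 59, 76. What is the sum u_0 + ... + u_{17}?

3051

Common difference d = 17.
u_i = 25 + (i - 0)·17.
u_{17} = 314; S = 18·(25 + 314)/2 = 3051.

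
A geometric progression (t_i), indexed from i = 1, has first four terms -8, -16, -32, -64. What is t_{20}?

-4194304

Common ratio r = 2.
t_i = (-8)·2^(i-1).
t_{20} = (-8)·2^19 = -4194304.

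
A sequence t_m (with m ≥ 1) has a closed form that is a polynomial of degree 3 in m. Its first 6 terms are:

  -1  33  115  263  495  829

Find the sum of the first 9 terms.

1st diffs: 34, 82, 148, 232, 334.
2nd diffs: 48, 66, 84, 102.
3rd diffs: 18, 18, 18 (constant).
Newton forward-difference form: t_m = -1 + 34·C(m-1,1) + 48·C(m-1,2) + 18·C(m-1,3).
Continuing: 1283, 1875, 2623.
Summing m = 1..9 (9 terms) gives 7515.

7515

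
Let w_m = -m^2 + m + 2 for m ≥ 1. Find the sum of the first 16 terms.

Over m = 1..16: Σm = 136, Σm² = 1496.
Total = (-1)·1496 + (1)·136 + (2)·16 = -1328.

-1328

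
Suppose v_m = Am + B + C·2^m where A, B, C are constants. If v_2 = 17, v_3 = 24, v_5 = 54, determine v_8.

287

At m = 2, 3, 5: 2A + B + 4C = 17; 3A + B + 8C = 24; 5A + B + 32C = 54.
Subtracting the first from the second: A + 4C = 7.
Subtracting the second from the third: 2A + 24C = 30.
Solving: C = 1, A = 3, then B = 7.
So v_m = 3·m + 7 + 1·2^m; at m=8 this is 287.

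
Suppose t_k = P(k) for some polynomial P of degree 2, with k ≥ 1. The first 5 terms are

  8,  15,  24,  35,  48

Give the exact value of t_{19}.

440

1st diffs: 7, 9, 11, 13.
2nd diffs: 2, 2, 2 (constant).
Newton forward-difference form: t_k = 8 + 7·C(k-1,1) + 2·C(k-1,2).
At k = 19: k-1 = 18, so t_{19} = 8 + 126 + 306 = 440.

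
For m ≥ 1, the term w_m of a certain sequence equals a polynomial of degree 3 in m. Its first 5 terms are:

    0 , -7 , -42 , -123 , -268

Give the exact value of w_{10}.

1st diffs: -7, -35, -81, -145.
2nd diffs: -28, -46, -64.
3rd diffs: -18, -18 (constant).
Newton forward-difference form: w_m = (-7)·C(m-1,1) + (-28)·C(m-1,2) + (-18)·C(m-1,3).
At m = 10: m-1 = 9, so w_{10} = -63 - 1008 - 1512 = -2583.

-2583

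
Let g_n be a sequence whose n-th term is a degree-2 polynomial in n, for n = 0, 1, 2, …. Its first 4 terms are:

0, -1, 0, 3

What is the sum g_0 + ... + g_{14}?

1st diffs: -1, 1, 3.
2nd diffs: 2, 2 (constant).
Newton forward-difference form: g_n = (-1)·C(n,1) + 2·C(n,2).
Continuing: …, 8, 15, 24, 35, …, g_{14} = 168.
Summing n = 0..14 (15 terms) gives 805.

805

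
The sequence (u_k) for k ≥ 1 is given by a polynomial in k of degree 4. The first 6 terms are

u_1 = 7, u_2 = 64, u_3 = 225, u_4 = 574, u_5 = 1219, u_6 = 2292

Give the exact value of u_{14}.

1st diffs: 57, 161, 349, 645, 1073.
2nd diffs: 104, 188, 296, 428.
3rd diffs: 84, 108, 132.
4th diffs: 24, 24 (constant).
Newton forward-difference form: u_k = 7 + 57·C(k-1,1) + 104·C(k-1,2) + 84·C(k-1,3) + 24·C(k-1,4).
At k = 14: k-1 = 13, so u_{14} = 7 + 741 + 8112 + 24024 + 17160 = 50044.

50044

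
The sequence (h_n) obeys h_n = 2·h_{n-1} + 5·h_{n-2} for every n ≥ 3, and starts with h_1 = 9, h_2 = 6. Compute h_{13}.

h_3 = 57, h_4 = 144, h_5 = 573, …, h_{10} = 268686, h_{11} = 927537, h_{12} = 3198504, h_{13} = 11034693.

11034693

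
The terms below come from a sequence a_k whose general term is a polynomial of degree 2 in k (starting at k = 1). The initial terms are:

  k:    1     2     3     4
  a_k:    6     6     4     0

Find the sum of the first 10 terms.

1st diffs: 0, -2, -4.
2nd diffs: -2, -2 (constant).
Newton forward-difference form: a_k = 6 + (-2)·C(k-1,2).
Continuing: …, -6, -14, -24, -36, …, a_{10} = -66.
Summing k = 1..10 (10 terms) gives -180.

-180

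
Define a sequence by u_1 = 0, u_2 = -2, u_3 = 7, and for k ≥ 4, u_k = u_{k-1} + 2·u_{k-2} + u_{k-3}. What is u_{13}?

6012

Compute successive terms:
u_4 = 3;  u_5 = 15;  u_6 = 28;  u_7 = 61;  u_8 = 132;  u_9 = 282;  u_{10} = 607;  u_{11} = 1303;  u_{12} = 2799;  u_{13} = 6012.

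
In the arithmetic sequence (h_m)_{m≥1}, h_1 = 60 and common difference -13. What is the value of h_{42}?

h_m = 60 + (m - 1)·(-13).
h_{42} = 60 + 41·(-13) = -473.

-473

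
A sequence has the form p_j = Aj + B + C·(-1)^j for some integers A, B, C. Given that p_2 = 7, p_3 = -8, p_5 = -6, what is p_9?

At j = 2, 3, 5: 2A + B + C = 7; 3A + B - C = -8; 5A + B - C = -6.
Subtracting the first from the second: A - 2C = -15.
Subtracting the second from the third: 2A = 2.
Solving: C = 8, A = 1, then B = -3.
Therefore p_9 = 9 + (-3) + 8·(-1) = -2.

-2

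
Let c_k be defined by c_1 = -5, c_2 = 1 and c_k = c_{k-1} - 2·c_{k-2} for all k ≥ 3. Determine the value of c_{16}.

Compute successive terms:
c_3 = 11; c_4 = 9; c_5 = -13; …; c_{13} = 275; c_{14} = 449; c_{15} = -101; c_{16} = -999.

-999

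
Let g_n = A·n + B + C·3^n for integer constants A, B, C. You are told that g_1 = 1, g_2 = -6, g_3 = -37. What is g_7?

Write the equations: A + B + 3C = 1; 2A + B + 9C = -6; 3A + B + 27C = -37.
Subtracting the first from the second: A + 6C = -7.
Subtracting the second from the third: A + 18C = -31.
Solving: C = -2, A = 5, then B = 2.
So g_n = 5·n + 2 + (-2)·3^n; at n=7 this is -4337.

-4337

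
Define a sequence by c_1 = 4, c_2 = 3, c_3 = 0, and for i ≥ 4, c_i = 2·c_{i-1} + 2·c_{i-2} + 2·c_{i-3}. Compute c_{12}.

c_4 = 14;  c_5 = 34;  c_6 = 96;  c_7 = 288;  c_8 = 836;  c_9 = 2440;  c_{10} = 7128;  c_{11} = 20808;  c_{12} = 60752.

60752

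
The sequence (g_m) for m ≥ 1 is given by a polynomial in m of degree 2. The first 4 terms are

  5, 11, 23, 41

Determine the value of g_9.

1st diffs: 6, 12, 18.
2nd diffs: 6, 6 (constant).
So g_m = 3m^2 - 3m + 5.
Evaluating at m = 9 gives g_9 = 221.

221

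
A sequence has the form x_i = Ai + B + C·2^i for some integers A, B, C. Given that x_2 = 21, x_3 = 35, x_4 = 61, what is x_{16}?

196645

The three given values yield: 2A + B + 4C = 21; 3A + B + 8C = 35; 4A + B + 16C = 61.
Subtracting the first from the second: A + 4C = 14.
Subtracting the second from the third: A + 8C = 26.
Solving: C = 3, A = 2, then B = 5.
Hence x_{16} = 2·16 + 5 + 3·65536 = 196645.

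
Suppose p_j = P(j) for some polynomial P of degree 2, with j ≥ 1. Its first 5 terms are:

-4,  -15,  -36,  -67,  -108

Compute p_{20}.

1st diffs: -11, -21, -31, -41.
2nd diffs: -10, -10, -10 (constant).
Newton forward-difference form: p_j = -4 + (-11)·C(j-1,1) + (-10)·C(j-1,2).
At j = 20: j-1 = 19, so p_{20} = -4 - 209 - 1710 = -1923.

-1923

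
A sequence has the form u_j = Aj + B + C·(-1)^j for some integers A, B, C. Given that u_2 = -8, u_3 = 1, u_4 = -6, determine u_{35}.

The three given values yield: 2A + B + C = -8; 3A + B - C = 1; 4A + B + C = -6.
Subtracting the first from the second: A - 2C = 9.
Subtracting the second from the third: A + 2C = -7.
Solving: C = -4, A = 1, then B = -6.
Hence u_{35} = 1·35 + (-6) + (-4)·(-1) = 33.

33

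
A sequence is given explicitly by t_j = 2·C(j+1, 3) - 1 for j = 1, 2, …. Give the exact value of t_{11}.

C(12, 3) = 220, so t_{11} = 439.

439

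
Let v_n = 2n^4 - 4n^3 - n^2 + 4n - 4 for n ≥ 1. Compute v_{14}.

65712

v_{14} = 2·14^4 - 4·14^3 - 1·14^2 + 4·14 - 4 = 65712.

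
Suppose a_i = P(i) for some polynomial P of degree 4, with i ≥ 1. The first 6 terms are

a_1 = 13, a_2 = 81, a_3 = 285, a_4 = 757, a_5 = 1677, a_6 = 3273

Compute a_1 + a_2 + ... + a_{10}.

1st diffs: 68, 204, 472, 920, 1596.
2nd diffs: 136, 268, 448, 676.
3rd diffs: 132, 180, 228.
4th diffs: 48, 48 (constant).
So a_i = 2i^4 + 2i^3 + 6i^2 + 6i - 3.
Continuing: 5821, 9645, 15117, 22657.
Summing i = 1..10 (10 terms) gives 59326.

59326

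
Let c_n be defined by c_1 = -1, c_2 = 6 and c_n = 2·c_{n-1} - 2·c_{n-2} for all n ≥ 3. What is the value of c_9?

-16

Step forward from the initial values:
c_3 = 14  c_4 = 16  c_5 = 4  c_6 = -24  c_7 = -56  c_8 = -64  c_9 = -16.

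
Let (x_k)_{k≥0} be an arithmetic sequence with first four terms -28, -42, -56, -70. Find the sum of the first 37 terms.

-10360

Common difference d = -14.
x_k = -28 + (k - 0)·(-14).
x_{36} = -532; S = 37·(-28 + (-532))/2 = -10360.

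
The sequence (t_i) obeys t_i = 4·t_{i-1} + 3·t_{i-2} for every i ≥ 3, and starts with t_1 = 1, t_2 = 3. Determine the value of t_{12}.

Applying the relation repeatedly:
t_3 = 15; t_4 = 69; t_5 = 321; t_6 = 1491; t_7 = 6927; t_8 = 32181; t_9 = 149505; t_{10} = 694563; t_{11} = 3226767; t_{12} = 14990757.

14990757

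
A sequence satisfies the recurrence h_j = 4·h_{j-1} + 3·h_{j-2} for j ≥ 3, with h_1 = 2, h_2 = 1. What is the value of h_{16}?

h_3 = 10  h_4 = 43  h_5 = 202  …  h_{13} = 43773658  h_{14} = 203361529  h_{15} = 944767090  h_{16} = 4389152947.

4389152947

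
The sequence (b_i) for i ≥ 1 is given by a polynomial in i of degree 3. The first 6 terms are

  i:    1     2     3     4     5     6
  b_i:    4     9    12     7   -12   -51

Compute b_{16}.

1st diffs: 5, 3, -5, -19, -39.
2nd diffs: -2, -8, -14, -20.
3rd diffs: -6, -6, -6 (constant).
Newton forward-difference form: b_i = 4 + 5·C(i-1,1) + (-2)·C(i-1,2) + (-6)·C(i-1,3).
At i = 16: i-1 = 15, so b_{16} = 4 + 75 - 210 - 2730 = -2861.

-2861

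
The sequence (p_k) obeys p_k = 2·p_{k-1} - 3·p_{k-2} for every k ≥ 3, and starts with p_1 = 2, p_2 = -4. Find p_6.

p_3 = -14;  p_4 = -16;  p_5 = 10;  p_6 = 68.

68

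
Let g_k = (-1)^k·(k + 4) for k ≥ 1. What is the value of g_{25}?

(-1)^25 = -1; k + 4 at k=25 is 29; so g_{25} = -29.

-29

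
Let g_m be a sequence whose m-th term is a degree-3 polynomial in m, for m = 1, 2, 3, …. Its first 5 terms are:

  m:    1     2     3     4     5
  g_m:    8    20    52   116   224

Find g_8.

1st diffs: 12, 32, 64, 108.
2nd diffs: 20, 32, 44.
3rd diffs: 12, 12 (constant).
Newton forward-difference form: g_m = 8 + 12·C(m-1,1) + 20·C(m-1,2) + 12·C(m-1,3).
At m = 8: m-1 = 7, so g_8 = 8 + 84 + 420 + 420 = 932.

932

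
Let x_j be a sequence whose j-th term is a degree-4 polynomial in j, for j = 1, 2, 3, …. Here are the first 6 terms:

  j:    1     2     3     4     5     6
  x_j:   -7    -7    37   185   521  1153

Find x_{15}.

49861

1st diffs: 0, 44, 148, 336, 632.
2nd diffs: 44, 104, 188, 296.
3rd diffs: 60, 84, 108.
4th diffs: 24, 24 (constant).
So x_j = j^4 - 3j^2 - 6j + 1.
Evaluating at j = 15 gives x_{15} = 49861.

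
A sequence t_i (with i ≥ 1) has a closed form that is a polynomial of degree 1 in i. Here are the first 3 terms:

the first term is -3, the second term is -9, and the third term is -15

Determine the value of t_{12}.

-69

1st diffs: -6, -6 (constant).
So t_i = -6i + 3.
Evaluating at i = 12 gives t_{12} = -69.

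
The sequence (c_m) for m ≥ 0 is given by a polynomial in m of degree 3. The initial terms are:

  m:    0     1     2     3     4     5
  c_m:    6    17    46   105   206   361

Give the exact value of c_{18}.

12750

1st diffs: 11, 29, 59, 101, 155.
2nd diffs: 18, 30, 42, 54.
3rd diffs: 12, 12, 12 (constant).
Newton forward-difference form: c_m = 6 + 11·C(m,1) + 18·C(m,2) + 12·C(m,3).
At m = 18: m = 18, so c_{18} = 6 + 198 + 2754 + 9792 = 12750.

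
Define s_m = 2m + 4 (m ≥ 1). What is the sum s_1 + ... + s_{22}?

594

Over m = 1..22: Σm = 253.
Total = (2)·253 + (4)·22 = 594.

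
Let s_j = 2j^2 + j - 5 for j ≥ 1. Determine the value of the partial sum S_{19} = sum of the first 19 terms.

Over j = 1..19: Σj = 190, Σj² = 2470.
Total = (2)·2470 + (1)·190 + (-5)·19 = 5035.

5035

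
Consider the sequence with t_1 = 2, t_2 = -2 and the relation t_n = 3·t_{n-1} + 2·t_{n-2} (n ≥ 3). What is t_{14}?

-3155258

Compute successive terms:
t_3 = -2  t_4 = -10  t_5 = -34  …  t_{11} = -69842  t_{12} = -248746  t_{13} = -885922  t_{14} = -3155258.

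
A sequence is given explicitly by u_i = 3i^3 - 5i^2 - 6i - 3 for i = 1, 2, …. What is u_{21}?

25449

u_{21} = 3·21^3 - 5·21^2 - 6·21 - 3 = 25449.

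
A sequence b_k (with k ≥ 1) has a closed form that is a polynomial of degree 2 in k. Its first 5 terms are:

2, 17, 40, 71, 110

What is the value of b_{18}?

1st diffs: 15, 23, 31, 39.
2nd diffs: 8, 8, 8 (constant).
Newton forward-difference form: b_k = 2 + 15·C(k-1,1) + 8·C(k-1,2).
At k = 18: k-1 = 17, so b_{18} = 2 + 255 + 1088 = 1345.

1345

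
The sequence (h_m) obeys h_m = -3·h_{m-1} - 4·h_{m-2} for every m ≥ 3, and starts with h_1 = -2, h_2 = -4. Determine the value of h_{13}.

20788

Applying the relation repeatedly:
h_3 = 20;  h_4 = -44;  h_5 = 52;  …;  h_{10} = 404;  h_{11} = 3188;  h_{12} = -11180;  h_{13} = 20788.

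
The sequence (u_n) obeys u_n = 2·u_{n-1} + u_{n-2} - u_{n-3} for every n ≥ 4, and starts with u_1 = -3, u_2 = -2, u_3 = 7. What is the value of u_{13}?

25178

Iterate the recurrence:
u_4 = 15  u_5 = 39  u_6 = 86  u_7 = 196  u_8 = 439  u_9 = 988  u_{10} = 2219  u_{11} = 4987  u_{12} = 11205  u_{13} = 25178.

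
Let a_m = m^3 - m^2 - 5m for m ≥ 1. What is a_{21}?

8715

a_{21} = 1·21^3 - 1·21^2 - 5·21 = 8715.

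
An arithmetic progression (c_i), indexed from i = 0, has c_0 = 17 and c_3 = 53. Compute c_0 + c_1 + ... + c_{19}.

2620

Common difference d = (53 - 17) / (3 - 0) = 12.
c_i = 17 + (i - 0)·12.
c_{19} = 245; S = 20·(17 + 245)/2 = 2620.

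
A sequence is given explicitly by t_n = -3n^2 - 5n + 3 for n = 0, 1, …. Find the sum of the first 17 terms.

-5117

Over n = 0..16: Σn = 136, Σn² = 1496.
Total = (-3)·1496 + (-5)·136 + (3)·17 = -5117.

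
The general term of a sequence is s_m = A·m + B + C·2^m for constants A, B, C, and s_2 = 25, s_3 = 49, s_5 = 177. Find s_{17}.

655425

At m = 2, 3, 5: 2A + B + 4C = 25; 3A + B + 8C = 49; 5A + B + 32C = 177.
Subtracting the first from the second: A + 4C = 24.
Subtracting the second from the third: 2A + 24C = 128.
Solving: C = 5, A = 4, then B = -3.
Therefore s_{17} = 68 + (-3) + 5·131072 = 655425.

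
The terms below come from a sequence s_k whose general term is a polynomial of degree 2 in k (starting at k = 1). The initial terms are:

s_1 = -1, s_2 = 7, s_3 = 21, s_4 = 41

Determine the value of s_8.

1st diffs: 8, 14, 20.
2nd diffs: 6, 6 (constant).
Newton forward-difference form: s_k = -1 + 8·C(k-1,1) + 6·C(k-1,2).
At k = 8: k-1 = 7, so s_8 = -1 + 56 + 126 = 181.

181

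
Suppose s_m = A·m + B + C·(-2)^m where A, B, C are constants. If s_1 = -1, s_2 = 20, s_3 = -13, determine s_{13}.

-24535

The three given values yield: A + B - 2C = -1; 2A + B + 4C = 20; 3A + B - 8C = -13.
Subtracting the first from the second: A + 6C = 21.
Subtracting the second from the third: A - 12C = -33.
Solving: C = 3, A = 3, then B = 2.
Therefore s_{13} = 39 + 2 + 3·(-8192) = -24535.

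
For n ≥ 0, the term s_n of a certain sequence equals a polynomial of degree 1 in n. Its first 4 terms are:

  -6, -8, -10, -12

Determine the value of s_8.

-22

1st diffs: -2, -2, -2 (constant).
So s_n = -2n - 6.
Evaluating at n = 8 gives s_8 = -22.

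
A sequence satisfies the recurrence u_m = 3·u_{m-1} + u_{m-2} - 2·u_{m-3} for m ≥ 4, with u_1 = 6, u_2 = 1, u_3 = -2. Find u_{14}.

-1583181

Iterate the recurrence:
u_4 = -17, u_5 = -55, u_6 = -178, …, u_{11} = -52383, u_{12} = -163170, u_{13} = -508259, u_{14} = -1583181.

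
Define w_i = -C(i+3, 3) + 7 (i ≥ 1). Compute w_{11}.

C(14, 3) = 364, so w_{11} = -357.

-357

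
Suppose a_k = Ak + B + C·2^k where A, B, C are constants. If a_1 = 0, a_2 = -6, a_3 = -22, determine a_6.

-290

Write the equations: A + B + 2C = 0; 2A + B + 4C = -6; 3A + B + 8C = -22.
Subtracting the first from the second: A + 2C = -6.
Subtracting the second from the third: A + 4C = -16.
Solving: C = -5, A = 4, then B = 6.
Hence a_6 = 4·6 + 6 + (-5)·64 = -290.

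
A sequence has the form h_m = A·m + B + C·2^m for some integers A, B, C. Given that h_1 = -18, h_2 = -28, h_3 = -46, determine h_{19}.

At m = 1, 2, 3: A + B + 2C = -18; 2A + B + 4C = -28; 3A + B + 8C = -46.
Subtracting the first from the second: A + 2C = -10.
Subtracting the second from the third: A + 4C = -18.
Solving: C = -4, A = -2, then B = -8.
Hence h_{19} = -2·19 + (-8) + (-4)·524288 = -2097198.

-2097198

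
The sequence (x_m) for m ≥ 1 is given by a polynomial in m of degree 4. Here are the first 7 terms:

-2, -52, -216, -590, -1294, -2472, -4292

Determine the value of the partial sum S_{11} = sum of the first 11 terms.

-64350

1st diffs: -50, -164, -374, -704, -1178, -1820.
2nd diffs: -114, -210, -330, -474, -642.
3rd diffs: -96, -120, -144, -168.
4th diffs: -24, -24, -24 (constant).
Newton forward-difference form: x_m = -2 + (-50)·C(m-1,1) + (-114)·C(m-1,2) + (-96)·C(m-1,3) + (-24)·C(m-1,4).
Continuing: -6946, -10650, -15644, -22192.
Summing m = 1..11 (11 terms) gives -64350.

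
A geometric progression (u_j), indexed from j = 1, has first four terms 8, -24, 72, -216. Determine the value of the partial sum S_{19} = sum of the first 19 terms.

2324522936

Common ratio r = -3.
u_j = 8·(-3)^(j-1).
S = 8·((-3)^19 - 1)/(-3 - 1) = 8·(-1162261467 - 1)/(-4) = 2324522936.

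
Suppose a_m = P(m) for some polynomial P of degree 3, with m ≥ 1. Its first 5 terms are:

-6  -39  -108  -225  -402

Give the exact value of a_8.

-1413

1st diffs: -33, -69, -117, -177.
2nd diffs: -36, -48, -60.
3rd diffs: -12, -12 (constant).
Newton forward-difference form: a_m = -6 + (-33)·C(m-1,1) + (-36)·C(m-1,2) + (-12)·C(m-1,3).
At m = 8: m-1 = 7, so a_8 = -6 - 231 - 756 - 420 = -1413.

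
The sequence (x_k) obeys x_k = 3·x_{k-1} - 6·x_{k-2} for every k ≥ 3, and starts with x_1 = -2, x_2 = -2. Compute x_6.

-18

Step forward from the initial values:
x_3 = 6, x_4 = 30, x_5 = 54, x_6 = -18.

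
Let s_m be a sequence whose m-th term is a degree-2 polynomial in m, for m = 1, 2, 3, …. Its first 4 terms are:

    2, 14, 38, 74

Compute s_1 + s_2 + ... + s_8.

1024

1st diffs: 12, 24, 36.
2nd diffs: 12, 12 (constant).
Newton forward-difference form: s_m = 2 + 12·C(m-1,1) + 12·C(m-1,2).
Continuing: 122, 182, 254, 338.
Summing m = 1..8 (8 terms) gives 1024.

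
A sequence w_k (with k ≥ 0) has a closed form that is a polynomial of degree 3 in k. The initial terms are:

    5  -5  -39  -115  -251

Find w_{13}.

1st diffs: -10, -34, -76, -136.
2nd diffs: -24, -42, -60.
3rd diffs: -18, -18 (constant).
So w_k = -3k^3 - 3k^2 - 4k + 5.
Evaluating at k = 13 gives w_{13} = -7145.

-7145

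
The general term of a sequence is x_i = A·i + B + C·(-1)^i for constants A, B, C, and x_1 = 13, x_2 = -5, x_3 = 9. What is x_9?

At i = 1, 2, 3: A + B - C = 13; 2A + B + C = -5; 3A + B - C = 9.
Subtracting the first from the second: A + 2C = -18.
Subtracting the second from the third: A - 2C = 14.
Solving: C = -8, A = -2, then B = 7.
So x_i = -2·i + 7 + (-8)·(-1)^i; at i=9 this is -3.

-3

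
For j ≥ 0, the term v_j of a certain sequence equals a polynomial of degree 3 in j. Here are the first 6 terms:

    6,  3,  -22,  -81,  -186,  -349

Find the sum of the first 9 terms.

1st diffs: -3, -25, -59, -105, -163.
2nd diffs: -22, -34, -46, -58.
3rd diffs: -12, -12, -12 (constant).
Newton forward-difference form: v_j = 6 + (-3)·C(j,1) + (-22)·C(j,2) + (-12)·C(j,3).
Continuing: -582, -897, -1306.
Summing j = 0..8 (9 terms) gives -3414.

-3414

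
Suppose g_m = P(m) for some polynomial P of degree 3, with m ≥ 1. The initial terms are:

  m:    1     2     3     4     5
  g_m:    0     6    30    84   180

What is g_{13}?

3900

1st diffs: 6, 24, 54, 96.
2nd diffs: 18, 30, 42.
3rd diffs: 12, 12 (constant).
So g_m = 2m^3 - 3m^2 + m.
Evaluating at m = 13 gives g_{13} = 3900.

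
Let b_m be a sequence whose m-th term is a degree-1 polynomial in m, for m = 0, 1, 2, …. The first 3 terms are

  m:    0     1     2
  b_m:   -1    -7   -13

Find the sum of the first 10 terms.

1st diffs: -6, -6 (constant).
So b_m = -6m - 1.
Continuing: …, -19, -25, -31, -37, …, b_9 = -55.
Summing m = 0..9 (10 terms) gives -280.

-280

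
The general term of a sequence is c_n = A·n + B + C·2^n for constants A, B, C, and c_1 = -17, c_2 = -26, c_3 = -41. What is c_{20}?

-3145796

The three given values yield: A + B + 2C = -17; 2A + B + 4C = -26; 3A + B + 8C = -41.
Subtracting the first from the second: A + 2C = -9.
Subtracting the second from the third: A + 4C = -15.
Solving: C = -3, A = -3, then B = -8.
So c_n = -3·n + (-8) + (-3)·2^n; at n=20 this is -3145796.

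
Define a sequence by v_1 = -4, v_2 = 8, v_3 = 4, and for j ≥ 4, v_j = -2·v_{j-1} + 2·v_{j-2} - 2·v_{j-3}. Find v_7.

-320

Applying the relation repeatedly:
v_4 = 16  v_5 = -40  v_6 = 104  v_7 = -320.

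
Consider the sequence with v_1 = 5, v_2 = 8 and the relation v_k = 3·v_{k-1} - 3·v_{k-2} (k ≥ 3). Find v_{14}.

Compute successive terms:
v_3 = 9; v_4 = 3; v_5 = -18; …; v_{11} = 486; v_{12} = 1701; v_{13} = 3645; v_{14} = 5832.

5832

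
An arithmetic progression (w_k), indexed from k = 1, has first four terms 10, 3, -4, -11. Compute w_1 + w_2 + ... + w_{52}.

-8762

Common difference d = -7.
w_k = 10 + (k - 1)·(-7).
w_{52} = -347; S = 52·(10 + (-347))/2 = -8762.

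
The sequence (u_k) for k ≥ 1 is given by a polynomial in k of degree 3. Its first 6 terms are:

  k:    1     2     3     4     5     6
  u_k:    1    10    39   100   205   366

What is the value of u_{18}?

11034

1st diffs: 9, 29, 61, 105, 161.
2nd diffs: 20, 32, 44, 56.
3rd diffs: 12, 12, 12 (constant).
Newton forward-difference form: u_k = 1 + 9·C(k-1,1) + 20·C(k-1,2) + 12·C(k-1,3).
At k = 18: k-1 = 17, so u_{18} = 1 + 153 + 2720 + 8160 = 11034.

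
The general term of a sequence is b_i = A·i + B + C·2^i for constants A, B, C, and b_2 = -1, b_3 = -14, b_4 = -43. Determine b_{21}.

-8388536

Write the equations: 2A + B + 4C = -1; 3A + B + 8C = -14; 4A + B + 16C = -43.
Subtracting the first from the second: A + 4C = -13.
Subtracting the second from the third: A + 8C = -29.
Solving: C = -4, A = 3, then B = 9.
Therefore b_{21} = 63 + 9 + (-4)·2097152 = -8388536.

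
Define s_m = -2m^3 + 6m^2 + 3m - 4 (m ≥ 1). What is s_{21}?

-15817

s_{21} = -2·21^3 + 6·21^2 + 3·21 - 4 = -15817.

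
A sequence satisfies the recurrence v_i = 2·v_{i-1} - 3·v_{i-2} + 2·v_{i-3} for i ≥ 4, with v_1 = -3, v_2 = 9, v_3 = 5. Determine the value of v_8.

73

Step forward from the initial values:
v_4 = -23; v_5 = -43; v_6 = -7; v_7 = 69; v_8 = 73.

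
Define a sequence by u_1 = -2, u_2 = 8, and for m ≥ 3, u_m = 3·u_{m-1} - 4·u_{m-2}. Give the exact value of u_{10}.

Applying the relation repeatedly:
u_3 = 32; u_4 = 64; u_5 = 64; u_6 = -64; u_7 = -448; u_8 = -1088; u_9 = -1472; u_{10} = -64.

-64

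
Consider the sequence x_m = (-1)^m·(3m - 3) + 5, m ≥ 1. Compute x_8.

26

(-1)^8 = 1; 3m - 3 at m=8 is 21; so x_8 = 26.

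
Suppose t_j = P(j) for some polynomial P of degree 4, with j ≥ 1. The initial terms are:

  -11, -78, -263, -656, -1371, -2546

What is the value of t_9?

-10571

1st diffs: -67, -185, -393, -715, -1175.
2nd diffs: -118, -208, -322, -460.
3rd diffs: -90, -114, -138.
4th diffs: -24, -24 (constant).
So t_j = -j^4 - 5j^3 - 4j^2 - 5j + 4.
Evaluating at j = 9 gives t_9 = -10571.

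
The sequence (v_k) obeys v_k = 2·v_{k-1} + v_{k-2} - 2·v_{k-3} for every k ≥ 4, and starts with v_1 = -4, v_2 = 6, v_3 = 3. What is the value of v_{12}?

4780

Step forward from the initial values:
v_4 = 20, v_5 = 31, v_6 = 76, v_7 = 143, v_8 = 300, v_9 = 591, v_{10} = 1196, v_{11} = 2383, v_{12} = 4780.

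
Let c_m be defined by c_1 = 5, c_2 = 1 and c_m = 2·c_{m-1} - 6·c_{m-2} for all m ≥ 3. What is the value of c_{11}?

Iterate the recurrence:
c_3 = -28, c_4 = -62, c_5 = 44, c_6 = 460, c_7 = 656, c_8 = -1448, c_9 = -6832, c_{10} = -4976, c_{11} = 31040.

31040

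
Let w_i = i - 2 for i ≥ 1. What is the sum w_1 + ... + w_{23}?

230

Over i = 1..23: Σi = 276.
Total = (1)·276 + (-2)·23 = 230.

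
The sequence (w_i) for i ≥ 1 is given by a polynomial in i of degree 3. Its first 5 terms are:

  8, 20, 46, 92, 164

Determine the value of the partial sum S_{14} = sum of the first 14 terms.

1st diffs: 12, 26, 46, 72.
2nd diffs: 14, 20, 26.
3rd diffs: 6, 6 (constant).
Newton forward-difference form: w_i = 8 + 12·C(i-1,1) + 14·C(i-1,2) + 6·C(i-1,3).
Continuing: …, 268, 410, 596, 832, …, w_{14} = 2972.
Summing i = 1..14 (14 terms) gives 12306.

12306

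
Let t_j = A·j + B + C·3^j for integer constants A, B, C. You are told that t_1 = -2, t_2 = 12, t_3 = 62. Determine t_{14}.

14348844

Write the equations: A + B + 3C = -2; 2A + B + 9C = 12; 3A + B + 27C = 62.
Subtracting the first from the second: A + 6C = 14.
Subtracting the second from the third: A + 18C = 50.
Solving: C = 3, A = -4, then B = -7.
Hence t_{14} = -4·14 + (-7) + 3·4782969 = 14348844.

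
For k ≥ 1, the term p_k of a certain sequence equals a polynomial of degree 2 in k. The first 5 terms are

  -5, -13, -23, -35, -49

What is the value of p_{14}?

-265

1st diffs: -8, -10, -12, -14.
2nd diffs: -2, -2, -2 (constant).
Newton forward-difference form: p_k = -5 + (-8)·C(k-1,1) + (-2)·C(k-1,2).
At k = 14: k-1 = 13, so p_{14} = -5 - 104 - 156 = -265.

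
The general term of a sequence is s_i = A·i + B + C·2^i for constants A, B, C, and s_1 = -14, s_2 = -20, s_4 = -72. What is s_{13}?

Plug in i = 1, 2, 4: A + B + 2C = -14; 2A + B + 4C = -20; 4A + B + 16C = -72.
Subtracting the first from the second: A + 2C = -6.
Subtracting the second from the third: 2A + 12C = -52.
Solving: C = -5, A = 4, then B = -8.
So s_i = 4·i + (-8) + (-5)·2^i; at i=13 this is -40916.

-40916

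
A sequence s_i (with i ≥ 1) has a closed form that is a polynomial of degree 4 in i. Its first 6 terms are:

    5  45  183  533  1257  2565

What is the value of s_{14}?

75093

1st diffs: 40, 138, 350, 724, 1308.
2nd diffs: 98, 212, 374, 584.
3rd diffs: 114, 162, 210.
4th diffs: 48, 48 (constant).
Newton forward-difference form: s_i = 5 + 40·C(i-1,1) + 98·C(i-1,2) + 114·C(i-1,3) + 48·C(i-1,4).
At i = 14: i-1 = 13, so s_{14} = 5 + 520 + 7644 + 32604 + 34320 = 75093.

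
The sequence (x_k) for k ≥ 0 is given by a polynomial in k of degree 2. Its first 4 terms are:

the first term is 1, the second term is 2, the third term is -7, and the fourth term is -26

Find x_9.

1st diffs: 1, -9, -19.
2nd diffs: -10, -10 (constant).
Newton forward-difference form: x_k = 1 + 1·C(k,1) + (-10)·C(k,2).
At k = 9: k = 9, so x_9 = 1 + 9 - 360 = -350.

-350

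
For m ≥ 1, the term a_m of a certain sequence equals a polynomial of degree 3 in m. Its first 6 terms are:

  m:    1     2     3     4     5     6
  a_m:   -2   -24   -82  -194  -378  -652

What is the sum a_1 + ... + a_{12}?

1st diffs: -22, -58, -112, -184, -274.
2nd diffs: -36, -54, -72, -90.
3rd diffs: -18, -18, -18 (constant).
Newton forward-difference form: a_m = -2 + (-22)·C(m-1,1) + (-36)·C(m-1,2) + (-18)·C(m-1,3).
Continuing: …, -1034, -1542, -2194, -3008, …, a_{12} = -5194.
Summing m = 1..12 (12 terms) gives -18306.

-18306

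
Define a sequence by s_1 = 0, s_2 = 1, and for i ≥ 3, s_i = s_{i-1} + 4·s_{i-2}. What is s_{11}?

2929

s_3 = 1; s_4 = 5; s_5 = 9; s_6 = 29; s_7 = 65; s_8 = 181; s_9 = 441; s_{10} = 1165; s_{11} = 2929.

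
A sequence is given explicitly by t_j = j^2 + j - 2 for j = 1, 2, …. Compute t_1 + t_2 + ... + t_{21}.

3500

Over j = 1..21: Σj = 231, Σj² = 3311.
Total = (1)·3311 + (1)·231 + (-2)·21 = 3500.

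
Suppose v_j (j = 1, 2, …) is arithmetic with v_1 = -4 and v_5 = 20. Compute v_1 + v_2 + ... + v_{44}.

Common difference d = (20 - (-4)) / (5 - 1) = 6.
v_j = -4 + (j - 1)·6.
v_{44} = 254; S = 44·(-4 + 254)/2 = 5500.

5500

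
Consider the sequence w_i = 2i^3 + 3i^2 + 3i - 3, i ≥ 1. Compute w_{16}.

w_{16} = 2·16^3 + 3·16^2 + 3·16 - 3 = 9005.

9005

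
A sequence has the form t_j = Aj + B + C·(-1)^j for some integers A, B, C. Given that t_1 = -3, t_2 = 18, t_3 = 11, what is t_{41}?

The three given values yield: A + B - C = -3; 2A + B + C = 18; 3A + B - C = 11.
Subtracting the first from the second: A + 2C = 21.
Subtracting the second from the third: A - 2C = -7.
Solving: C = 7, A = 7, then B = -3.
Hence t_{41} = 7·41 + (-3) + 7·(-1) = 277.

277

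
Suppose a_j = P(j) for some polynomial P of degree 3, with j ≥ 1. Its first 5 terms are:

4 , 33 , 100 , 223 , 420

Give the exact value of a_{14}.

8493

1st diffs: 29, 67, 123, 197.
2nd diffs: 38, 56, 74.
3rd diffs: 18, 18 (constant).
Newton forward-difference form: a_j = 4 + 29·C(j-1,1) + 38·C(j-1,2) + 18·C(j-1,3).
At j = 14: j-1 = 13, so a_{14} = 4 + 377 + 2964 + 5148 = 8493.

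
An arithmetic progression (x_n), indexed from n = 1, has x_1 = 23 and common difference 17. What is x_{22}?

380

x_n = 23 + (n - 1)·17.
x_{22} = 23 + 21·17 = 380.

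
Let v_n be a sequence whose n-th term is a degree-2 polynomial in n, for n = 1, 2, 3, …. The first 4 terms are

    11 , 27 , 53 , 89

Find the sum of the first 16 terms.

1st diffs: 16, 26, 36.
2nd diffs: 10, 10 (constant).
So v_n = 5n^2 + n + 5.
Continuing: …, 135, 191, 257, 333, …, v_{16} = 1301.
Summing n = 1..16 (16 terms) gives 7696.

7696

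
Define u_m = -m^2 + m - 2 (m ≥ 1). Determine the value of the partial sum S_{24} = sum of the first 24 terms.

Over m = 1..24: Σm = 300, Σm² = 4900.
Total = (-1)·4900 + (1)·300 + (-2)·24 = -4648.

-4648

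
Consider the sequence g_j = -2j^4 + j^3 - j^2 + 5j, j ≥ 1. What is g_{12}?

g_{12} = -2·12^4 + 1·12^3 - 1·12^2 + 5·12 = -39828.

-39828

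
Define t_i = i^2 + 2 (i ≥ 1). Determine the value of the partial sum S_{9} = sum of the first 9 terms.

303

Over i = 1..9: Σi = 45, Σi² = 285.
Total = (1)·285 + (2)·9 = 303.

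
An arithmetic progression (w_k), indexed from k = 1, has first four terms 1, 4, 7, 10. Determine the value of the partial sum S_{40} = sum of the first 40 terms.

2380

Common difference d = 3.
w_k = 1 + (k - 1)·3.
w_{40} = 118; S = 40·(1 + 118)/2 = 2380.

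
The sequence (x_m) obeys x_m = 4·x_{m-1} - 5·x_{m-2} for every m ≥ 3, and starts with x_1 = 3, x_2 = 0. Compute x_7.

-615

Compute successive terms:
x_3 = -15;  x_4 = -60;  x_5 = -165;  x_6 = -360;  x_7 = -615.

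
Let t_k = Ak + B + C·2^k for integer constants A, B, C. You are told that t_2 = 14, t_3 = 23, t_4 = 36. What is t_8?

The three given values yield: 2A + B + 4C = 14; 3A + B + 8C = 23; 4A + B + 16C = 36.
Subtracting the first from the second: A + 4C = 9.
Subtracting the second from the third: A + 8C = 13.
Solving: C = 1, A = 5, then B = 0.
Therefore t_8 = 40 + 0 + 1·256 = 296.

296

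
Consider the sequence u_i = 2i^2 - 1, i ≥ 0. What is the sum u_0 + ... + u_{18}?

Over i = 0..18: Σi = 171, Σi² = 2109.
Total = (2)·2109 + (-1)·19 = 4199.

4199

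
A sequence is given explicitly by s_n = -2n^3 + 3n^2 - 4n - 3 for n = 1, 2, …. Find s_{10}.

-1743

s_{10} = -2·10^3 + 3·10^2 - 4·10 - 3 = -1743.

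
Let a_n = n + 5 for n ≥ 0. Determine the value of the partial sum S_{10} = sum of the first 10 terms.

Over n = 0..9: Σn = 45.
Total = (1)·45 + (5)·10 = 95.

95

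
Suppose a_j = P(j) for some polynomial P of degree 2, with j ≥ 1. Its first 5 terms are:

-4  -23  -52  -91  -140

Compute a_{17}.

-1508

1st diffs: -19, -29, -39, -49.
2nd diffs: -10, -10, -10 (constant).
Newton forward-difference form: a_j = -4 + (-19)·C(j-1,1) + (-10)·C(j-1,2).
At j = 17: j-1 = 16, so a_{17} = -4 - 304 - 1200 = -1508.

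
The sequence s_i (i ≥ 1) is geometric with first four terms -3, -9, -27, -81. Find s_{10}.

Common ratio r = 3.
s_i = (-3)·3^(i-1).
s_{10} = (-3)·3^9 = -59049.

-59049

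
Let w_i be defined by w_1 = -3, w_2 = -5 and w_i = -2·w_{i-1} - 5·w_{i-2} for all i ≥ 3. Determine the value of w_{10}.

-725

w_3 = 25, w_4 = -25, w_5 = -75, w_6 = 275, w_7 = -175, w_8 = -1025, w_9 = 2925, w_{10} = -725.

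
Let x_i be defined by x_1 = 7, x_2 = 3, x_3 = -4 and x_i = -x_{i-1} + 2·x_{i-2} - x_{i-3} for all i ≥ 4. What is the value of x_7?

-55

Compute successive terms:
x_4 = 3, x_5 = -14, x_6 = 24, x_7 = -55.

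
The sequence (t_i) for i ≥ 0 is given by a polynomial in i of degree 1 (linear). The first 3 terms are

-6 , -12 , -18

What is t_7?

-48

1st diffs: -6, -6 (constant).
So t_i = -6i - 6.
Evaluating at i = 7 gives t_7 = -48.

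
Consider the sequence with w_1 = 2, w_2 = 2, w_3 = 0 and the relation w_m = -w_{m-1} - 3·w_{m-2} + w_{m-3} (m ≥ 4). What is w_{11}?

-56

Step forward from the initial values:
w_4 = -4;  w_5 = 6;  w_6 = 6;  w_7 = -28;  w_8 = 16;  w_9 = 74;  w_{10} = -150;  w_{11} = -56.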